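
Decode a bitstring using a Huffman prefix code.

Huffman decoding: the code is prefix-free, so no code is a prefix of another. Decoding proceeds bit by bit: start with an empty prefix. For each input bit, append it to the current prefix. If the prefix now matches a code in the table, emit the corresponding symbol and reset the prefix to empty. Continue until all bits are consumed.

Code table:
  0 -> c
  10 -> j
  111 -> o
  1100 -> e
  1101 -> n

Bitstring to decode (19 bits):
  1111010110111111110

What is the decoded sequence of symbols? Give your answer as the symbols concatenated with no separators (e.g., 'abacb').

Bit 0: prefix='1' (no match yet)
Bit 1: prefix='11' (no match yet)
Bit 2: prefix='111' -> emit 'o', reset
Bit 3: prefix='1' (no match yet)
Bit 4: prefix='10' -> emit 'j', reset
Bit 5: prefix='1' (no match yet)
Bit 6: prefix='10' -> emit 'j', reset
Bit 7: prefix='1' (no match yet)
Bit 8: prefix='11' (no match yet)
Bit 9: prefix='110' (no match yet)
Bit 10: prefix='1101' -> emit 'n', reset
Bit 11: prefix='1' (no match yet)
Bit 12: prefix='11' (no match yet)
Bit 13: prefix='111' -> emit 'o', reset
Bit 14: prefix='1' (no match yet)
Bit 15: prefix='11' (no match yet)
Bit 16: prefix='111' -> emit 'o', reset
Bit 17: prefix='1' (no match yet)
Bit 18: prefix='10' -> emit 'j', reset

Answer: ojjnooj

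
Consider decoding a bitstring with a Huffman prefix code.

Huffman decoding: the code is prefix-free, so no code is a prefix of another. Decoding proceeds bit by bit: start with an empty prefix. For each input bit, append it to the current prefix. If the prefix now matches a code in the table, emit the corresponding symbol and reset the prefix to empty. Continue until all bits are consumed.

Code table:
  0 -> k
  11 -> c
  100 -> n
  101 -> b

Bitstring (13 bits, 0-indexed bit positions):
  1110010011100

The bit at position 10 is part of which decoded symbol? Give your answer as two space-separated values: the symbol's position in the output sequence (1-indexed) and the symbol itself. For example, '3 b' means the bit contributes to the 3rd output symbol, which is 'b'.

Bit 0: prefix='1' (no match yet)
Bit 1: prefix='11' -> emit 'c', reset
Bit 2: prefix='1' (no match yet)
Bit 3: prefix='10' (no match yet)
Bit 4: prefix='100' -> emit 'n', reset
Bit 5: prefix='1' (no match yet)
Bit 6: prefix='10' (no match yet)
Bit 7: prefix='100' -> emit 'n', reset
Bit 8: prefix='1' (no match yet)
Bit 9: prefix='11' -> emit 'c', reset
Bit 10: prefix='1' (no match yet)
Bit 11: prefix='10' (no match yet)
Bit 12: prefix='100' -> emit 'n', reset

Answer: 5 n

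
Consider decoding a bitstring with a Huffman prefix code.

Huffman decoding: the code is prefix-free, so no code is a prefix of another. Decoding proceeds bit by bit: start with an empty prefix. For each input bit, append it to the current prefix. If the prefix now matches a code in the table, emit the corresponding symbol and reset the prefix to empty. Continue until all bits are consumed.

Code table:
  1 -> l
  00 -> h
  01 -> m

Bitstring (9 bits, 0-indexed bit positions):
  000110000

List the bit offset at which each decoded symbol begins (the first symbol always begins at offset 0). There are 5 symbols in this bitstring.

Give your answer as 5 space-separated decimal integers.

Answer: 0 2 4 5 7

Derivation:
Bit 0: prefix='0' (no match yet)
Bit 1: prefix='00' -> emit 'h', reset
Bit 2: prefix='0' (no match yet)
Bit 3: prefix='01' -> emit 'm', reset
Bit 4: prefix='1' -> emit 'l', reset
Bit 5: prefix='0' (no match yet)
Bit 6: prefix='00' -> emit 'h', reset
Bit 7: prefix='0' (no match yet)
Bit 8: prefix='00' -> emit 'h', reset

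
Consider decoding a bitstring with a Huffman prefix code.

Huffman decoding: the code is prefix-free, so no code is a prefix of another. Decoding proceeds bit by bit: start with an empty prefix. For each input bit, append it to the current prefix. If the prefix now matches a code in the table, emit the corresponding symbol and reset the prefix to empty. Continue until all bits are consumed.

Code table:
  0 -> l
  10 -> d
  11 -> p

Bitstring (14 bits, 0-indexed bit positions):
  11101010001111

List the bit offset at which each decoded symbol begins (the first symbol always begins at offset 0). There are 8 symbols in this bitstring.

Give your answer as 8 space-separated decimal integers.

Bit 0: prefix='1' (no match yet)
Bit 1: prefix='11' -> emit 'p', reset
Bit 2: prefix='1' (no match yet)
Bit 3: prefix='10' -> emit 'd', reset
Bit 4: prefix='1' (no match yet)
Bit 5: prefix='10' -> emit 'd', reset
Bit 6: prefix='1' (no match yet)
Bit 7: prefix='10' -> emit 'd', reset
Bit 8: prefix='0' -> emit 'l', reset
Bit 9: prefix='0' -> emit 'l', reset
Bit 10: prefix='1' (no match yet)
Bit 11: prefix='11' -> emit 'p', reset
Bit 12: prefix='1' (no match yet)
Bit 13: prefix='11' -> emit 'p', reset

Answer: 0 2 4 6 8 9 10 12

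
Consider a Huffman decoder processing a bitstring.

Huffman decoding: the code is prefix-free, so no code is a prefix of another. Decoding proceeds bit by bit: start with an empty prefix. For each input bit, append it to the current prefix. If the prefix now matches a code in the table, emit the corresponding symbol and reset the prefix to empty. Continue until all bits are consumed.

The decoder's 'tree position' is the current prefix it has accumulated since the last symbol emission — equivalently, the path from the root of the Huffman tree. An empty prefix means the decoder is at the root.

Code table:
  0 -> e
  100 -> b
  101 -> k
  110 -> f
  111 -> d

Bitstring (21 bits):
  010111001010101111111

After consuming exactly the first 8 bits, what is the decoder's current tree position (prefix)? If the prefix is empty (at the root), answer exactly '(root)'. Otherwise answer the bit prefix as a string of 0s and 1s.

Bit 0: prefix='0' -> emit 'e', reset
Bit 1: prefix='1' (no match yet)
Bit 2: prefix='10' (no match yet)
Bit 3: prefix='101' -> emit 'k', reset
Bit 4: prefix='1' (no match yet)
Bit 5: prefix='11' (no match yet)
Bit 6: prefix='110' -> emit 'f', reset
Bit 7: prefix='0' -> emit 'e', reset

Answer: (root)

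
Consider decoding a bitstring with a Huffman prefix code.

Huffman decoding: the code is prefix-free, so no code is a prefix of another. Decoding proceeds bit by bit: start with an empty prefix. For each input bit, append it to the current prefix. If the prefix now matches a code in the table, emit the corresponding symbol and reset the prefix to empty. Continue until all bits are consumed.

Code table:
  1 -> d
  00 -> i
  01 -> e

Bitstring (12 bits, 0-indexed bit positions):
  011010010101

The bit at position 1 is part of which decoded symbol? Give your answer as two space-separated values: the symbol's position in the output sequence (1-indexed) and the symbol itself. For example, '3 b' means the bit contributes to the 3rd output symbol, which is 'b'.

Bit 0: prefix='0' (no match yet)
Bit 1: prefix='01' -> emit 'e', reset
Bit 2: prefix='1' -> emit 'd', reset
Bit 3: prefix='0' (no match yet)
Bit 4: prefix='01' -> emit 'e', reset
Bit 5: prefix='0' (no match yet)

Answer: 1 e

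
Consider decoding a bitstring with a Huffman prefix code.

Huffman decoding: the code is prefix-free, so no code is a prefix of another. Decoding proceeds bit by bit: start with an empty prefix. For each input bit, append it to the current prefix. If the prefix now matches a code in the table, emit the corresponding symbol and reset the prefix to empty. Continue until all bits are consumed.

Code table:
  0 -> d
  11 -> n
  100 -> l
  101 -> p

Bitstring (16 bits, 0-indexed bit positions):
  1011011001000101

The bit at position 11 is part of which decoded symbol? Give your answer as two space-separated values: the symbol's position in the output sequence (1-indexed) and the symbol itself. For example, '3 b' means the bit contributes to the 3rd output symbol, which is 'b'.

Bit 0: prefix='1' (no match yet)
Bit 1: prefix='10' (no match yet)
Bit 2: prefix='101' -> emit 'p', reset
Bit 3: prefix='1' (no match yet)
Bit 4: prefix='10' (no match yet)
Bit 5: prefix='101' -> emit 'p', reset
Bit 6: prefix='1' (no match yet)
Bit 7: prefix='10' (no match yet)
Bit 8: prefix='100' -> emit 'l', reset
Bit 9: prefix='1' (no match yet)
Bit 10: prefix='10' (no match yet)
Bit 11: prefix='100' -> emit 'l', reset
Bit 12: prefix='0' -> emit 'd', reset
Bit 13: prefix='1' (no match yet)
Bit 14: prefix='10' (no match yet)
Bit 15: prefix='101' -> emit 'p', reset

Answer: 4 l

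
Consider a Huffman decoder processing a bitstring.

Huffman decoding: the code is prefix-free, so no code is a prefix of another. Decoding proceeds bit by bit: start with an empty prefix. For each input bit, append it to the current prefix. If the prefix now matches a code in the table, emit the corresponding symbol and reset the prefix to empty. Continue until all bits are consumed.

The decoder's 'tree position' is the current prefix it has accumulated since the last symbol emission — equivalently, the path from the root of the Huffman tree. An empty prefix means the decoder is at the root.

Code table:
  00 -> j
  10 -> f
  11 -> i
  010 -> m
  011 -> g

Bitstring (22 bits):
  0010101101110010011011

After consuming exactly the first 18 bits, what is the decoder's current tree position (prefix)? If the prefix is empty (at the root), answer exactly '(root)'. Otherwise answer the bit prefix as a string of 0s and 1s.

Bit 0: prefix='0' (no match yet)
Bit 1: prefix='00' -> emit 'j', reset
Bit 2: prefix='1' (no match yet)
Bit 3: prefix='10' -> emit 'f', reset
Bit 4: prefix='1' (no match yet)
Bit 5: prefix='10' -> emit 'f', reset
Bit 6: prefix='1' (no match yet)
Bit 7: prefix='11' -> emit 'i', reset
Bit 8: prefix='0' (no match yet)
Bit 9: prefix='01' (no match yet)
Bit 10: prefix='011' -> emit 'g', reset
Bit 11: prefix='1' (no match yet)
Bit 12: prefix='10' -> emit 'f', reset
Bit 13: prefix='0' (no match yet)
Bit 14: prefix='01' (no match yet)
Bit 15: prefix='010' -> emit 'm', reset
Bit 16: prefix='0' (no match yet)
Bit 17: prefix='01' (no match yet)

Answer: 01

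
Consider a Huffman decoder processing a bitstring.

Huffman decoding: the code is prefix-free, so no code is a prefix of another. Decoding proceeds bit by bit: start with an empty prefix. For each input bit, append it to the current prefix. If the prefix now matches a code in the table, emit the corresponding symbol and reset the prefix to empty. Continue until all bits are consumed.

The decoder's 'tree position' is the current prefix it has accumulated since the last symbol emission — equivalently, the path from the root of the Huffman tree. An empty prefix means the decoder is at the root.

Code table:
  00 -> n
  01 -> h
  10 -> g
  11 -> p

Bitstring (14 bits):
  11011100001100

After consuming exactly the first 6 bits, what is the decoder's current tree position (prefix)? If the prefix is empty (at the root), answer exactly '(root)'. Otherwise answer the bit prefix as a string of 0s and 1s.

Answer: (root)

Derivation:
Bit 0: prefix='1' (no match yet)
Bit 1: prefix='11' -> emit 'p', reset
Bit 2: prefix='0' (no match yet)
Bit 3: prefix='01' -> emit 'h', reset
Bit 4: prefix='1' (no match yet)
Bit 5: prefix='11' -> emit 'p', reset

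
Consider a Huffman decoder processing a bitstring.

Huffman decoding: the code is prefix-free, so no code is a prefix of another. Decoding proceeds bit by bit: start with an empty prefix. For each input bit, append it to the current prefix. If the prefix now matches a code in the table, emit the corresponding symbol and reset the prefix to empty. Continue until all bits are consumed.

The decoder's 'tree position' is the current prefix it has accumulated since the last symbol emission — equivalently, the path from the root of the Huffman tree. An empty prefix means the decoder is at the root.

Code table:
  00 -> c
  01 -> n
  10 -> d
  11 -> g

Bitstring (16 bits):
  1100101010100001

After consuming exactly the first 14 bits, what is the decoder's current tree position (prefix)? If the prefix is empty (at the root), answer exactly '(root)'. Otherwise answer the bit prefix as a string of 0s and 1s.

Answer: (root)

Derivation:
Bit 0: prefix='1' (no match yet)
Bit 1: prefix='11' -> emit 'g', reset
Bit 2: prefix='0' (no match yet)
Bit 3: prefix='00' -> emit 'c', reset
Bit 4: prefix='1' (no match yet)
Bit 5: prefix='10' -> emit 'd', reset
Bit 6: prefix='1' (no match yet)
Bit 7: prefix='10' -> emit 'd', reset
Bit 8: prefix='1' (no match yet)
Bit 9: prefix='10' -> emit 'd', reset
Bit 10: prefix='1' (no match yet)
Bit 11: prefix='10' -> emit 'd', reset
Bit 12: prefix='0' (no match yet)
Bit 13: prefix='00' -> emit 'c', reset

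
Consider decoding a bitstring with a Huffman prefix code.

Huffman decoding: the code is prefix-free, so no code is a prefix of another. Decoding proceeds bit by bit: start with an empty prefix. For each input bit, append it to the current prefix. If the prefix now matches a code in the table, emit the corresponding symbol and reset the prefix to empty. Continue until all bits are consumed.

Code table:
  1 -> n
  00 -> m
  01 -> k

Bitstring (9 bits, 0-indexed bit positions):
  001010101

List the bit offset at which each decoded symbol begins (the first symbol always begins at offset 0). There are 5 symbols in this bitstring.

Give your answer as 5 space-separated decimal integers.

Bit 0: prefix='0' (no match yet)
Bit 1: prefix='00' -> emit 'm', reset
Bit 2: prefix='1' -> emit 'n', reset
Bit 3: prefix='0' (no match yet)
Bit 4: prefix='01' -> emit 'k', reset
Bit 5: prefix='0' (no match yet)
Bit 6: prefix='01' -> emit 'k', reset
Bit 7: prefix='0' (no match yet)
Bit 8: prefix='01' -> emit 'k', reset

Answer: 0 2 3 5 7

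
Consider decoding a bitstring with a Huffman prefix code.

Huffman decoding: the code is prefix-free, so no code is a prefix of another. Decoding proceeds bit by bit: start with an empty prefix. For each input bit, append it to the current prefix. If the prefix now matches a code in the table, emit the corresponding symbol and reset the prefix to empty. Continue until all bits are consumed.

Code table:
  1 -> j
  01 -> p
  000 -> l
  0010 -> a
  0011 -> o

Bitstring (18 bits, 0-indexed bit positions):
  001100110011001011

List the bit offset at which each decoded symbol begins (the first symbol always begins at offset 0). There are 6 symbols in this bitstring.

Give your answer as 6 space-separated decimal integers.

Bit 0: prefix='0' (no match yet)
Bit 1: prefix='00' (no match yet)
Bit 2: prefix='001' (no match yet)
Bit 3: prefix='0011' -> emit 'o', reset
Bit 4: prefix='0' (no match yet)
Bit 5: prefix='00' (no match yet)
Bit 6: prefix='001' (no match yet)
Bit 7: prefix='0011' -> emit 'o', reset
Bit 8: prefix='0' (no match yet)
Bit 9: prefix='00' (no match yet)
Bit 10: prefix='001' (no match yet)
Bit 11: prefix='0011' -> emit 'o', reset
Bit 12: prefix='0' (no match yet)
Bit 13: prefix='00' (no match yet)
Bit 14: prefix='001' (no match yet)
Bit 15: prefix='0010' -> emit 'a', reset
Bit 16: prefix='1' -> emit 'j', reset
Bit 17: prefix='1' -> emit 'j', reset

Answer: 0 4 8 12 16 17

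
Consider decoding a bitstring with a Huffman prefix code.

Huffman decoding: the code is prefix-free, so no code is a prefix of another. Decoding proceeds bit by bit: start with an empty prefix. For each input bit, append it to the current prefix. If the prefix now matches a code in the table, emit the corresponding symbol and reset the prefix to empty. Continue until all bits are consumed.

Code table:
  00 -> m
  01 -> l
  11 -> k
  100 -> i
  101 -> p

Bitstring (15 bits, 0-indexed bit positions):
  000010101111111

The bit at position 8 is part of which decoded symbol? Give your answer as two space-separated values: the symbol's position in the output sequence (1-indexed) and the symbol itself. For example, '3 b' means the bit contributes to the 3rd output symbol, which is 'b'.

Answer: 4 l

Derivation:
Bit 0: prefix='0' (no match yet)
Bit 1: prefix='00' -> emit 'm', reset
Bit 2: prefix='0' (no match yet)
Bit 3: prefix='00' -> emit 'm', reset
Bit 4: prefix='1' (no match yet)
Bit 5: prefix='10' (no match yet)
Bit 6: prefix='101' -> emit 'p', reset
Bit 7: prefix='0' (no match yet)
Bit 8: prefix='01' -> emit 'l', reset
Bit 9: prefix='1' (no match yet)
Bit 10: prefix='11' -> emit 'k', reset
Bit 11: prefix='1' (no match yet)
Bit 12: prefix='11' -> emit 'k', reset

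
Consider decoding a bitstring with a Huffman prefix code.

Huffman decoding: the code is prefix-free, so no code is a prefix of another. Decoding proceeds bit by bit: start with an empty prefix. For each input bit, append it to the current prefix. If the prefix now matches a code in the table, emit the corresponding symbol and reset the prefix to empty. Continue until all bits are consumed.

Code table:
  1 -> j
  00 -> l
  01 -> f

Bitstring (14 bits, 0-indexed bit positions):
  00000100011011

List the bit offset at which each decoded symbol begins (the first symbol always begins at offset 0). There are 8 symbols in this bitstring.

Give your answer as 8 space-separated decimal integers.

Bit 0: prefix='0' (no match yet)
Bit 1: prefix='00' -> emit 'l', reset
Bit 2: prefix='0' (no match yet)
Bit 3: prefix='00' -> emit 'l', reset
Bit 4: prefix='0' (no match yet)
Bit 5: prefix='01' -> emit 'f', reset
Bit 6: prefix='0' (no match yet)
Bit 7: prefix='00' -> emit 'l', reset
Bit 8: prefix='0' (no match yet)
Bit 9: prefix='01' -> emit 'f', reset
Bit 10: prefix='1' -> emit 'j', reset
Bit 11: prefix='0' (no match yet)
Bit 12: prefix='01' -> emit 'f', reset
Bit 13: prefix='1' -> emit 'j', reset

Answer: 0 2 4 6 8 10 11 13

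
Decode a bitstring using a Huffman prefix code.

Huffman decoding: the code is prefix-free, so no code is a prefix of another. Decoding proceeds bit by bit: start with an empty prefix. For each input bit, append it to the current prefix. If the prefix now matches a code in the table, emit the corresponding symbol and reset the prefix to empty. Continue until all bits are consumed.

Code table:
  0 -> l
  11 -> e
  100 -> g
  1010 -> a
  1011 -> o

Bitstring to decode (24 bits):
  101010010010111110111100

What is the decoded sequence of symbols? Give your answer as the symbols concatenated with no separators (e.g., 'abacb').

Bit 0: prefix='1' (no match yet)
Bit 1: prefix='10' (no match yet)
Bit 2: prefix='101' (no match yet)
Bit 3: prefix='1010' -> emit 'a', reset
Bit 4: prefix='1' (no match yet)
Bit 5: prefix='10' (no match yet)
Bit 6: prefix='100' -> emit 'g', reset
Bit 7: prefix='1' (no match yet)
Bit 8: prefix='10' (no match yet)
Bit 9: prefix='100' -> emit 'g', reset
Bit 10: prefix='1' (no match yet)
Bit 11: prefix='10' (no match yet)
Bit 12: prefix='101' (no match yet)
Bit 13: prefix='1011' -> emit 'o', reset
Bit 14: prefix='1' (no match yet)
Bit 15: prefix='11' -> emit 'e', reset
Bit 16: prefix='1' (no match yet)
Bit 17: prefix='10' (no match yet)
Bit 18: prefix='101' (no match yet)
Bit 19: prefix='1011' -> emit 'o', reset
Bit 20: prefix='1' (no match yet)
Bit 21: prefix='11' -> emit 'e', reset
Bit 22: prefix='0' -> emit 'l', reset
Bit 23: prefix='0' -> emit 'l', reset

Answer: aggoeoell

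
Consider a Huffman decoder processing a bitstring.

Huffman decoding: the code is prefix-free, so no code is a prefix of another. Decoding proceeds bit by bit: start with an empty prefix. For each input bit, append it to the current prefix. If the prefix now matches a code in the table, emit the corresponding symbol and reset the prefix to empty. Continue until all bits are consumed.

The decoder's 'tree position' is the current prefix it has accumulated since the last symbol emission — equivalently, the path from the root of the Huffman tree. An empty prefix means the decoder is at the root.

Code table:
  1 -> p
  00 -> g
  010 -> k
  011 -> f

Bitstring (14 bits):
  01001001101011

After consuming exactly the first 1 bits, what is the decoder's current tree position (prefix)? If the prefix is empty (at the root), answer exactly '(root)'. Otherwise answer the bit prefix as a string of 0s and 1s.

Answer: 0

Derivation:
Bit 0: prefix='0' (no match yet)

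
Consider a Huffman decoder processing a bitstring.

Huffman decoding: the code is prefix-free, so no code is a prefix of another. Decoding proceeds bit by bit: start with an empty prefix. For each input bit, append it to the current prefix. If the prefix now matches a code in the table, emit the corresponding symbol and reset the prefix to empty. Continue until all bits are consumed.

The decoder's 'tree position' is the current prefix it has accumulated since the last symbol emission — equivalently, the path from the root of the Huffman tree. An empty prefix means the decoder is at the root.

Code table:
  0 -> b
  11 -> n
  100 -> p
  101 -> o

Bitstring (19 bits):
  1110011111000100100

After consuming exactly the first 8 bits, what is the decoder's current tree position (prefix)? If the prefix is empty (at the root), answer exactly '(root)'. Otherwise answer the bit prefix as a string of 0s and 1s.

Bit 0: prefix='1' (no match yet)
Bit 1: prefix='11' -> emit 'n', reset
Bit 2: prefix='1' (no match yet)
Bit 3: prefix='10' (no match yet)
Bit 4: prefix='100' -> emit 'p', reset
Bit 5: prefix='1' (no match yet)
Bit 6: prefix='11' -> emit 'n', reset
Bit 7: prefix='1' (no match yet)

Answer: 1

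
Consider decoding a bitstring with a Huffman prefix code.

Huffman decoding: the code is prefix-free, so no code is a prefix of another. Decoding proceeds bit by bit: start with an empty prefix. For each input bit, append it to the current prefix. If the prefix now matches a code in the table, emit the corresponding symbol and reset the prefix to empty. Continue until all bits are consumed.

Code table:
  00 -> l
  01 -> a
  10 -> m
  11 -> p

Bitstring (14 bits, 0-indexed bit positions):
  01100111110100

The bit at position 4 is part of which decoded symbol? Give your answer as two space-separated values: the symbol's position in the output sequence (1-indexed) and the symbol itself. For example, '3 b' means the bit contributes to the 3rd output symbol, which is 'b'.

Answer: 3 a

Derivation:
Bit 0: prefix='0' (no match yet)
Bit 1: prefix='01' -> emit 'a', reset
Bit 2: prefix='1' (no match yet)
Bit 3: prefix='10' -> emit 'm', reset
Bit 4: prefix='0' (no match yet)
Bit 5: prefix='01' -> emit 'a', reset
Bit 6: prefix='1' (no match yet)
Bit 7: prefix='11' -> emit 'p', reset
Bit 8: prefix='1' (no match yet)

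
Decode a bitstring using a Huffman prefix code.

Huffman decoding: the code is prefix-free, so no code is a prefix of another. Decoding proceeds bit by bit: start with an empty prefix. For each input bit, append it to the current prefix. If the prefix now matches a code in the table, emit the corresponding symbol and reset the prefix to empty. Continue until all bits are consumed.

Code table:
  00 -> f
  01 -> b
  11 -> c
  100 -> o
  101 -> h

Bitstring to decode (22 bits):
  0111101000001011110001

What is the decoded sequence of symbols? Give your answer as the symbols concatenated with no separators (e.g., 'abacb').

Bit 0: prefix='0' (no match yet)
Bit 1: prefix='01' -> emit 'b', reset
Bit 2: prefix='1' (no match yet)
Bit 3: prefix='11' -> emit 'c', reset
Bit 4: prefix='1' (no match yet)
Bit 5: prefix='10' (no match yet)
Bit 6: prefix='101' -> emit 'h', reset
Bit 7: prefix='0' (no match yet)
Bit 8: prefix='00' -> emit 'f', reset
Bit 9: prefix='0' (no match yet)
Bit 10: prefix='00' -> emit 'f', reset
Bit 11: prefix='0' (no match yet)
Bit 12: prefix='01' -> emit 'b', reset
Bit 13: prefix='0' (no match yet)
Bit 14: prefix='01' -> emit 'b', reset
Bit 15: prefix='1' (no match yet)
Bit 16: prefix='11' -> emit 'c', reset
Bit 17: prefix='1' (no match yet)
Bit 18: prefix='10' (no match yet)
Bit 19: prefix='100' -> emit 'o', reset
Bit 20: prefix='0' (no match yet)
Bit 21: prefix='01' -> emit 'b', reset

Answer: bchffbbcob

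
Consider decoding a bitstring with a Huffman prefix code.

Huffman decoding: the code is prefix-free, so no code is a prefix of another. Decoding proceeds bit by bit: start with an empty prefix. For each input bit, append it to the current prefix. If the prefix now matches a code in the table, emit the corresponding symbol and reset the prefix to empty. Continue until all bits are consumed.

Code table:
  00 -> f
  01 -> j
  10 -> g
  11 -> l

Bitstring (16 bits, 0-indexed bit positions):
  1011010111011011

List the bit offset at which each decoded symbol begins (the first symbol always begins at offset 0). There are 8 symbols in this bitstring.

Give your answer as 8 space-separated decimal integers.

Answer: 0 2 4 6 8 10 12 14

Derivation:
Bit 0: prefix='1' (no match yet)
Bit 1: prefix='10' -> emit 'g', reset
Bit 2: prefix='1' (no match yet)
Bit 3: prefix='11' -> emit 'l', reset
Bit 4: prefix='0' (no match yet)
Bit 5: prefix='01' -> emit 'j', reset
Bit 6: prefix='0' (no match yet)
Bit 7: prefix='01' -> emit 'j', reset
Bit 8: prefix='1' (no match yet)
Bit 9: prefix='11' -> emit 'l', reset
Bit 10: prefix='0' (no match yet)
Bit 11: prefix='01' -> emit 'j', reset
Bit 12: prefix='1' (no match yet)
Bit 13: prefix='10' -> emit 'g', reset
Bit 14: prefix='1' (no match yet)
Bit 15: prefix='11' -> emit 'l', reset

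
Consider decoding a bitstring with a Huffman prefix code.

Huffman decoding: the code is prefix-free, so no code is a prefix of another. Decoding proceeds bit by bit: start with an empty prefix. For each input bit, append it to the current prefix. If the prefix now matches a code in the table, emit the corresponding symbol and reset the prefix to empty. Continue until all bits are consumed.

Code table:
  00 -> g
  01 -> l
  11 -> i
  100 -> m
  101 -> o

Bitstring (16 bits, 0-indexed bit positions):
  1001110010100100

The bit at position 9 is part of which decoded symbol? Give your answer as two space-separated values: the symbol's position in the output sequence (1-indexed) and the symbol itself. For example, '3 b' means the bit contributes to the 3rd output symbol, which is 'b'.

Answer: 4 o

Derivation:
Bit 0: prefix='1' (no match yet)
Bit 1: prefix='10' (no match yet)
Bit 2: prefix='100' -> emit 'm', reset
Bit 3: prefix='1' (no match yet)
Bit 4: prefix='11' -> emit 'i', reset
Bit 5: prefix='1' (no match yet)
Bit 6: prefix='10' (no match yet)
Bit 7: prefix='100' -> emit 'm', reset
Bit 8: prefix='1' (no match yet)
Bit 9: prefix='10' (no match yet)
Bit 10: prefix='101' -> emit 'o', reset
Bit 11: prefix='0' (no match yet)
Bit 12: prefix='00' -> emit 'g', reset
Bit 13: prefix='1' (no match yet)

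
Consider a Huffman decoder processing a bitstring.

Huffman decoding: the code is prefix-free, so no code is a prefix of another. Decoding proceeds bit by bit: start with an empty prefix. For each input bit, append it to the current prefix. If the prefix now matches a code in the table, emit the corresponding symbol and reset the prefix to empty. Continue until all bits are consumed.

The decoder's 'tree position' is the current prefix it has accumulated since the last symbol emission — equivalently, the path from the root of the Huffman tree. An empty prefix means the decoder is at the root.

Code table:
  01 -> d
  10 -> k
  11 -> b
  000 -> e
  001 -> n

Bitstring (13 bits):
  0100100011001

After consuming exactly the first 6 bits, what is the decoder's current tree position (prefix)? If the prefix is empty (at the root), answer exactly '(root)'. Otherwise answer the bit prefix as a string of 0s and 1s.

Answer: 0

Derivation:
Bit 0: prefix='0' (no match yet)
Bit 1: prefix='01' -> emit 'd', reset
Bit 2: prefix='0' (no match yet)
Bit 3: prefix='00' (no match yet)
Bit 4: prefix='001' -> emit 'n', reset
Bit 5: prefix='0' (no match yet)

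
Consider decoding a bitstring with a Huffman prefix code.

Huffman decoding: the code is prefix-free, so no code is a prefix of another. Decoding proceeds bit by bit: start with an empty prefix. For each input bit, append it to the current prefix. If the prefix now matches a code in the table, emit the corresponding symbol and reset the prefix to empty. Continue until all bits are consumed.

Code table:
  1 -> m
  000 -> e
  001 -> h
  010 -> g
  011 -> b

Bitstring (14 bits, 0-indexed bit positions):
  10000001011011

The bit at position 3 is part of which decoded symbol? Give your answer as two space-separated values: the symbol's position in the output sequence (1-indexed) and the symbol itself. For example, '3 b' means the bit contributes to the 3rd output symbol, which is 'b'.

Bit 0: prefix='1' -> emit 'm', reset
Bit 1: prefix='0' (no match yet)
Bit 2: prefix='00' (no match yet)
Bit 3: prefix='000' -> emit 'e', reset
Bit 4: prefix='0' (no match yet)
Bit 5: prefix='00' (no match yet)
Bit 6: prefix='000' -> emit 'e', reset
Bit 7: prefix='1' -> emit 'm', reset

Answer: 2 e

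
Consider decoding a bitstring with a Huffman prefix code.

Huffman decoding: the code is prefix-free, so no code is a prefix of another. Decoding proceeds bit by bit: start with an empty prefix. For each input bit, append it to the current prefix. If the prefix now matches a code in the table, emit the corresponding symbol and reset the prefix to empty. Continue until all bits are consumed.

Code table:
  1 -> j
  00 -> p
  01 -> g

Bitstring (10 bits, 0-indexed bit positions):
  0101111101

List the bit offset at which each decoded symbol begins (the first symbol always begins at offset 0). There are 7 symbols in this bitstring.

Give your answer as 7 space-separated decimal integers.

Bit 0: prefix='0' (no match yet)
Bit 1: prefix='01' -> emit 'g', reset
Bit 2: prefix='0' (no match yet)
Bit 3: prefix='01' -> emit 'g', reset
Bit 4: prefix='1' -> emit 'j', reset
Bit 5: prefix='1' -> emit 'j', reset
Bit 6: prefix='1' -> emit 'j', reset
Bit 7: prefix='1' -> emit 'j', reset
Bit 8: prefix='0' (no match yet)
Bit 9: prefix='01' -> emit 'g', reset

Answer: 0 2 4 5 6 7 8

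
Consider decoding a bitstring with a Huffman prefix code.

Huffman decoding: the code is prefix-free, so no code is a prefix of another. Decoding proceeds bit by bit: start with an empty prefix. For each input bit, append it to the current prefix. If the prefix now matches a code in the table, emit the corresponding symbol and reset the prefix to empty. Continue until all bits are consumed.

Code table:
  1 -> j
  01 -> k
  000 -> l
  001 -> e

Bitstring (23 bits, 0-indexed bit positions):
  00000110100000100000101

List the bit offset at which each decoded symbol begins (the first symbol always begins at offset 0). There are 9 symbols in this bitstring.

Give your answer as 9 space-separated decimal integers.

Bit 0: prefix='0' (no match yet)
Bit 1: prefix='00' (no match yet)
Bit 2: prefix='000' -> emit 'l', reset
Bit 3: prefix='0' (no match yet)
Bit 4: prefix='00' (no match yet)
Bit 5: prefix='001' -> emit 'e', reset
Bit 6: prefix='1' -> emit 'j', reset
Bit 7: prefix='0' (no match yet)
Bit 8: prefix='01' -> emit 'k', reset
Bit 9: prefix='0' (no match yet)
Bit 10: prefix='00' (no match yet)
Bit 11: prefix='000' -> emit 'l', reset
Bit 12: prefix='0' (no match yet)
Bit 13: prefix='00' (no match yet)
Bit 14: prefix='001' -> emit 'e', reset
Bit 15: prefix='0' (no match yet)
Bit 16: prefix='00' (no match yet)
Bit 17: prefix='000' -> emit 'l', reset
Bit 18: prefix='0' (no match yet)
Bit 19: prefix='00' (no match yet)
Bit 20: prefix='001' -> emit 'e', reset
Bit 21: prefix='0' (no match yet)
Bit 22: prefix='01' -> emit 'k', reset

Answer: 0 3 6 7 9 12 15 18 21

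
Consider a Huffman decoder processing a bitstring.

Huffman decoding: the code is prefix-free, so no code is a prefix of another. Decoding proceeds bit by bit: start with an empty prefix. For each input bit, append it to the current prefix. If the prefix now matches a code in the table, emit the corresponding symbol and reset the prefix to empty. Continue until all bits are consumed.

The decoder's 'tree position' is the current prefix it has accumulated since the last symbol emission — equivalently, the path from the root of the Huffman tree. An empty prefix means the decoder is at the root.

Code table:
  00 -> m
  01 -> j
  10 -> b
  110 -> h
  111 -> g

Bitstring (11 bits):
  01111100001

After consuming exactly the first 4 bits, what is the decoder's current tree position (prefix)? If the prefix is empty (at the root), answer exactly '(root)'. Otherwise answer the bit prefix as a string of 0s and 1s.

Answer: 11

Derivation:
Bit 0: prefix='0' (no match yet)
Bit 1: prefix='01' -> emit 'j', reset
Bit 2: prefix='1' (no match yet)
Bit 3: prefix='11' (no match yet)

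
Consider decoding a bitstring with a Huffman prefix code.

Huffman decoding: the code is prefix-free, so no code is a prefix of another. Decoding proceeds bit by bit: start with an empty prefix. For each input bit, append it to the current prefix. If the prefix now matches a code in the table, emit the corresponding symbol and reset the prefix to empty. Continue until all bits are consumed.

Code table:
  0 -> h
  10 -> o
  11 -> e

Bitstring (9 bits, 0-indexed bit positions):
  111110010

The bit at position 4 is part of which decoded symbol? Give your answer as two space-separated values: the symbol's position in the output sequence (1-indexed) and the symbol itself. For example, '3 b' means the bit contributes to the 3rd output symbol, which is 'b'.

Bit 0: prefix='1' (no match yet)
Bit 1: prefix='11' -> emit 'e', reset
Bit 2: prefix='1' (no match yet)
Bit 3: prefix='11' -> emit 'e', reset
Bit 4: prefix='1' (no match yet)
Bit 5: prefix='10' -> emit 'o', reset
Bit 6: prefix='0' -> emit 'h', reset
Bit 7: prefix='1' (no match yet)
Bit 8: prefix='10' -> emit 'o', reset

Answer: 3 o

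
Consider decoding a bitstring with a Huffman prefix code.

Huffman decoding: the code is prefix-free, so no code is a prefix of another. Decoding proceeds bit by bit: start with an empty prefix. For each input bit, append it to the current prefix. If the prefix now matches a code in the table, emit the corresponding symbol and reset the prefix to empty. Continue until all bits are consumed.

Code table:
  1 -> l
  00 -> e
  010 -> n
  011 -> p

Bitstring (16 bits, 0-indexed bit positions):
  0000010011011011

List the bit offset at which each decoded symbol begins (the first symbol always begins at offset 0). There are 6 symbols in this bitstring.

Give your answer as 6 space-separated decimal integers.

Bit 0: prefix='0' (no match yet)
Bit 1: prefix='00' -> emit 'e', reset
Bit 2: prefix='0' (no match yet)
Bit 3: prefix='00' -> emit 'e', reset
Bit 4: prefix='0' (no match yet)
Bit 5: prefix='01' (no match yet)
Bit 6: prefix='010' -> emit 'n', reset
Bit 7: prefix='0' (no match yet)
Bit 8: prefix='01' (no match yet)
Bit 9: prefix='011' -> emit 'p', reset
Bit 10: prefix='0' (no match yet)
Bit 11: prefix='01' (no match yet)
Bit 12: prefix='011' -> emit 'p', reset
Bit 13: prefix='0' (no match yet)
Bit 14: prefix='01' (no match yet)
Bit 15: prefix='011' -> emit 'p', reset

Answer: 0 2 4 7 10 13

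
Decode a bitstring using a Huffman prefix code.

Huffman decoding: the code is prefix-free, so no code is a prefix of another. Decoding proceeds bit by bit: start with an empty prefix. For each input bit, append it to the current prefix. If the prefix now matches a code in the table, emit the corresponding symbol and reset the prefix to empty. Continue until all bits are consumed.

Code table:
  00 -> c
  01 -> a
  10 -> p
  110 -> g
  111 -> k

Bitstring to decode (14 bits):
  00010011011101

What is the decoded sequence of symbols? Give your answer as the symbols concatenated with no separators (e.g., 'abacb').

Answer: cacgka

Derivation:
Bit 0: prefix='0' (no match yet)
Bit 1: prefix='00' -> emit 'c', reset
Bit 2: prefix='0' (no match yet)
Bit 3: prefix='01' -> emit 'a', reset
Bit 4: prefix='0' (no match yet)
Bit 5: prefix='00' -> emit 'c', reset
Bit 6: prefix='1' (no match yet)
Bit 7: prefix='11' (no match yet)
Bit 8: prefix='110' -> emit 'g', reset
Bit 9: prefix='1' (no match yet)
Bit 10: prefix='11' (no match yet)
Bit 11: prefix='111' -> emit 'k', reset
Bit 12: prefix='0' (no match yet)
Bit 13: prefix='01' -> emit 'a', reset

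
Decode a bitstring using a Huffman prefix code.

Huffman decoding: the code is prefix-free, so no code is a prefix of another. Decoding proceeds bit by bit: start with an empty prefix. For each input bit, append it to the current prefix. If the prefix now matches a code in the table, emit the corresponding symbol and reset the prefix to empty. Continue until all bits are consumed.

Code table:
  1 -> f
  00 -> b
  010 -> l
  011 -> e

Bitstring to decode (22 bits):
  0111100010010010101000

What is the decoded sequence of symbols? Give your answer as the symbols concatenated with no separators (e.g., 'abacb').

Bit 0: prefix='0' (no match yet)
Bit 1: prefix='01' (no match yet)
Bit 2: prefix='011' -> emit 'e', reset
Bit 3: prefix='1' -> emit 'f', reset
Bit 4: prefix='1' -> emit 'f', reset
Bit 5: prefix='0' (no match yet)
Bit 6: prefix='00' -> emit 'b', reset
Bit 7: prefix='0' (no match yet)
Bit 8: prefix='01' (no match yet)
Bit 9: prefix='010' -> emit 'l', reset
Bit 10: prefix='0' (no match yet)
Bit 11: prefix='01' (no match yet)
Bit 12: prefix='010' -> emit 'l', reset
Bit 13: prefix='0' (no match yet)
Bit 14: prefix='01' (no match yet)
Bit 15: prefix='010' -> emit 'l', reset
Bit 16: prefix='1' -> emit 'f', reset
Bit 17: prefix='0' (no match yet)
Bit 18: prefix='01' (no match yet)
Bit 19: prefix='010' -> emit 'l', reset
Bit 20: prefix='0' (no match yet)
Bit 21: prefix='00' -> emit 'b', reset

Answer: effblllflb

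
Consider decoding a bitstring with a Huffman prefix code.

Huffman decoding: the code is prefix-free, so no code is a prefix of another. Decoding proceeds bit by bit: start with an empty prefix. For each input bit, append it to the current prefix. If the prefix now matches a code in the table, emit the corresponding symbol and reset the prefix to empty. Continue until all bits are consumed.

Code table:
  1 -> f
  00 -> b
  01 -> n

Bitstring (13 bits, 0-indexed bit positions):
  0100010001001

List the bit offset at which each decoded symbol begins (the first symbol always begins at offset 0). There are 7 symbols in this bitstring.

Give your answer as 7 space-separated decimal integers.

Bit 0: prefix='0' (no match yet)
Bit 1: prefix='01' -> emit 'n', reset
Bit 2: prefix='0' (no match yet)
Bit 3: prefix='00' -> emit 'b', reset
Bit 4: prefix='0' (no match yet)
Bit 5: prefix='01' -> emit 'n', reset
Bit 6: prefix='0' (no match yet)
Bit 7: prefix='00' -> emit 'b', reset
Bit 8: prefix='0' (no match yet)
Bit 9: prefix='01' -> emit 'n', reset
Bit 10: prefix='0' (no match yet)
Bit 11: prefix='00' -> emit 'b', reset
Bit 12: prefix='1' -> emit 'f', reset

Answer: 0 2 4 6 8 10 12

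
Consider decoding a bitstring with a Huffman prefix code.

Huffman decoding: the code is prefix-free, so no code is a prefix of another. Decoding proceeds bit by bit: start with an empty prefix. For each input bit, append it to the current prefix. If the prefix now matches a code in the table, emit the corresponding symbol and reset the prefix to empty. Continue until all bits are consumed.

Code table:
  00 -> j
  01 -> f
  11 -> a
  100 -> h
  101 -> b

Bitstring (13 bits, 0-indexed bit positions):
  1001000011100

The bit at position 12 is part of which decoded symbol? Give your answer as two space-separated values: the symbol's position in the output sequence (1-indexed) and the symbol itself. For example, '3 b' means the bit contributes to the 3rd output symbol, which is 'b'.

Bit 0: prefix='1' (no match yet)
Bit 1: prefix='10' (no match yet)
Bit 2: prefix='100' -> emit 'h', reset
Bit 3: prefix='1' (no match yet)
Bit 4: prefix='10' (no match yet)
Bit 5: prefix='100' -> emit 'h', reset
Bit 6: prefix='0' (no match yet)
Bit 7: prefix='00' -> emit 'j', reset
Bit 8: prefix='1' (no match yet)
Bit 9: prefix='11' -> emit 'a', reset
Bit 10: prefix='1' (no match yet)
Bit 11: prefix='10' (no match yet)
Bit 12: prefix='100' -> emit 'h', reset

Answer: 5 h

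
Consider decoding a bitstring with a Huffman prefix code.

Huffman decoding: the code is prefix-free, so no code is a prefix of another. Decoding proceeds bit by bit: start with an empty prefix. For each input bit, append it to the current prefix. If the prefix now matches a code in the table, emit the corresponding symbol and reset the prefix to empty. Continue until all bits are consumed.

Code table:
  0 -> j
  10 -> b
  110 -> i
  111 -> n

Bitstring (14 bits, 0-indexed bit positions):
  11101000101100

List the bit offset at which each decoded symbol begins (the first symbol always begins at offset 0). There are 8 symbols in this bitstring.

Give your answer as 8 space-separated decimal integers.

Answer: 0 3 4 6 7 8 10 13

Derivation:
Bit 0: prefix='1' (no match yet)
Bit 1: prefix='11' (no match yet)
Bit 2: prefix='111' -> emit 'n', reset
Bit 3: prefix='0' -> emit 'j', reset
Bit 4: prefix='1' (no match yet)
Bit 5: prefix='10' -> emit 'b', reset
Bit 6: prefix='0' -> emit 'j', reset
Bit 7: prefix='0' -> emit 'j', reset
Bit 8: prefix='1' (no match yet)
Bit 9: prefix='10' -> emit 'b', reset
Bit 10: prefix='1' (no match yet)
Bit 11: prefix='11' (no match yet)
Bit 12: prefix='110' -> emit 'i', reset
Bit 13: prefix='0' -> emit 'j', reset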